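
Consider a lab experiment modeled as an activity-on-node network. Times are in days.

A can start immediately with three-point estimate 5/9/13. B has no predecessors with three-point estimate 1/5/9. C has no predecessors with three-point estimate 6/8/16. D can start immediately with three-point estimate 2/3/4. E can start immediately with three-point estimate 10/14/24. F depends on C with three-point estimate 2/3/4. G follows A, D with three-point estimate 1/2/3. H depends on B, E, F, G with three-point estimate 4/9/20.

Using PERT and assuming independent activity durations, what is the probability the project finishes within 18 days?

0.024

te_A = (5 + 4·9 + 13)/6 = 54/6 = 9; σ²_A = ((13−5)/6)² = 1.778
te_B = (1 + 4·5 + 9)/6 = 30/6 = 5; σ²_B = ((9−1)/6)² = 1.778
te_C = (6 + 4·8 + 16)/6 = 54/6 = 9; σ²_C = ((16−6)/6)² = 2.778
te_D = (2 + 4·3 + 4)/6 = 18/6 = 3; σ²_D = ((4−2)/6)² = 0.111
te_E = (10 + 4·14 + 24)/6 = 90/6 = 15; σ²_E = ((24−10)/6)² = 5.444
te_F = (2 + 4·3 + 4)/6 = 18/6 = 3; σ²_F = ((4−2)/6)² = 0.111
te_G = (1 + 4·2 + 3)/6 = 12/6 = 2; σ²_G = ((3−1)/6)² = 0.111
te_H = (4 + 4·9 + 20)/6 = 60/6 = 10; σ²_H = ((20−4)/6)² = 7.111

Forward pass:
ES_A = 0; EF_A = 9
ES_B = 0; EF_B = 5
ES_C = 0; EF_C = 9
ES_D = 0; EF_D = 3
ES_E = 0; EF_E = 15
ES_F = 9; EF_F = 9+3 = 12
ES_G = max(EF_A=9, EF_D=3) = 9; EF_G = 9+2 = 11
ES_H = max(EF_B=5, EF_E=15, EF_F=12, EF_G=11) = 15; EF_H = 15+10 = 25
Expected project duration μ = 25 days. Critical path: E → H.

Variance along critical path = 5.444 + 7.111 = 12.556; σ = √12.556 = 3.543 days.
Z = (18 − 25) / 3.543 = -1.976
P(T ≤ 18) = Φ(-1.976) ≈ 0.024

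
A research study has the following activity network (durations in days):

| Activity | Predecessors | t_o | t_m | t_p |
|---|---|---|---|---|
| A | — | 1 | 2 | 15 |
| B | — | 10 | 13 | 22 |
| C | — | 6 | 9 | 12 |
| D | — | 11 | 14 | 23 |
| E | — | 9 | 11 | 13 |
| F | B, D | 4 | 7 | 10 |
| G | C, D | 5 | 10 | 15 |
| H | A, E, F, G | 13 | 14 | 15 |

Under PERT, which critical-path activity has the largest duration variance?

te_A = (1 + 4·2 + 15)/6 = 24/6 = 4; σ²_A = ((15−1)/6)² = 5.444
te_B = (10 + 4·13 + 22)/6 = 84/6 = 14; σ²_B = ((22−10)/6)² = 4.000
te_C = (6 + 4·9 + 12)/6 = 54/6 = 9; σ²_C = ((12−6)/6)² = 1.000
te_D = (11 + 4·14 + 23)/6 = 90/6 = 15; σ²_D = ((23−11)/6)² = 4.000
te_E = (9 + 4·11 + 13)/6 = 66/6 = 11; σ²_E = ((13−9)/6)² = 0.444
te_F = (4 + 4·7 + 10)/6 = 42/6 = 7; σ²_F = ((10−4)/6)² = 1.000
te_G = (5 + 4·10 + 15)/6 = 60/6 = 10; σ²_G = ((15−5)/6)² = 2.778
te_H = (13 + 4·14 + 15)/6 = 84/6 = 14; σ²_H = ((15−13)/6)² = 0.111

Forward pass:
ES_A = 0; EF_A = 4
ES_B = 0; EF_B = 14
ES_C = 0; EF_C = 9
ES_D = 0; EF_D = 15
ES_E = 0; EF_E = 11
ES_F = max(EF_B=14, EF_D=15) = 15; EF_F = 15+7 = 22
ES_G = max(EF_C=9, EF_D=15) = 15; EF_G = 15+10 = 25
ES_H = max(EF_A=4, EF_E=11, EF_F=22, EF_G=25) = 25; EF_H = 25+14 = 39
Expected project duration μ = 39 days. Critical path: D → G → H.

Variances on critical path: σ²_D=4.000, σ²_G=2.778, σ²_H=0.111.
Largest is σ²_D = 4.000.

D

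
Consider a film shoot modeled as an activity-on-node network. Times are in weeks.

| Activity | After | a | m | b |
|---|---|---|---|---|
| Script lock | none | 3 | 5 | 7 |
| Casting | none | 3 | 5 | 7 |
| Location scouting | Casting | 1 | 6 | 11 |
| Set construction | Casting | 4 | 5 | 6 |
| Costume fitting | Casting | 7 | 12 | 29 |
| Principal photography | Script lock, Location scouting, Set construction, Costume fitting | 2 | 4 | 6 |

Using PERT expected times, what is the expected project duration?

te_Script lock = (3 + 4·5 + 7)/6 = 30/6 = 5
te_Casting = (3 + 4·5 + 7)/6 = 30/6 = 5
te_Location scouting = (1 + 4·6 + 11)/6 = 36/6 = 6
te_Set construction = (4 + 4·5 + 6)/6 = 30/6 = 5
te_Costume fitting = (7 + 4·12 + 29)/6 = 84/6 = 14
te_Principal photography = (2 + 4·4 + 6)/6 = 24/6 = 4

Forward pass:
ES_Script lock = 0; EF_Script lock = 5
ES_Casting = 0; EF_Casting = 5
ES_Location scouting = 5; EF_Location scouting = 5+6 = 11
ES_Set construction = 5; EF_Set construction = 5+5 = 10
ES_Costume fitting = 5; EF_Costume fitting = 5+14 = 19
ES_Principal photography = max(EF_Script lock=5, EF_Location scouting=11, EF_Set construction=10, EF_Costume fitting=19) = 19; EF_Principal photography = 19+4 = 23
Expected project duration μ = 23 weeks. Critical path: Casting → Costume fitting → Principal photography.

23 weeks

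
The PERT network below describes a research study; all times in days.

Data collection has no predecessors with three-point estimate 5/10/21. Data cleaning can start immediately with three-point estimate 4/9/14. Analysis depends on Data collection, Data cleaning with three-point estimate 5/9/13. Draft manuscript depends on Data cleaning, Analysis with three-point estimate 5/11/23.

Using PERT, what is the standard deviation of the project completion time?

te_Data collection = (5 + 4·10 + 21)/6 = 66/6 = 11; σ²_Data collection = ((21−5)/6)² = 7.111
te_Data cleaning = (4 + 4·9 + 14)/6 = 54/6 = 9; σ²_Data cleaning = ((14−4)/6)² = 2.778
te_Analysis = (5 + 4·9 + 13)/6 = 54/6 = 9; σ²_Analysis = ((13−5)/6)² = 1.778
te_Draft manuscript = (5 + 4·11 + 23)/6 = 72/6 = 12; σ²_Draft manuscript = ((23−5)/6)² = 9.000

Forward pass:
ES_Data collection = 0; EF_Data collection = 11
ES_Data cleaning = 0; EF_Data cleaning = 9
ES_Analysis = max(EF_Data collection=11, EF_Data cleaning=9) = 11; EF_Analysis = 11+9 = 20
ES_Draft manuscript = max(EF_Data cleaning=9, EF_Analysis=20) = 20; EF_Draft manuscript = 20+12 = 32
Expected project duration μ = 32 days. Critical path: Data collection → Analysis → Draft manuscript.

Variance along critical path = 7.111 + 1.778 + 9.000 = 17.889
σ = √17.889 = 4.230 days

4.23 days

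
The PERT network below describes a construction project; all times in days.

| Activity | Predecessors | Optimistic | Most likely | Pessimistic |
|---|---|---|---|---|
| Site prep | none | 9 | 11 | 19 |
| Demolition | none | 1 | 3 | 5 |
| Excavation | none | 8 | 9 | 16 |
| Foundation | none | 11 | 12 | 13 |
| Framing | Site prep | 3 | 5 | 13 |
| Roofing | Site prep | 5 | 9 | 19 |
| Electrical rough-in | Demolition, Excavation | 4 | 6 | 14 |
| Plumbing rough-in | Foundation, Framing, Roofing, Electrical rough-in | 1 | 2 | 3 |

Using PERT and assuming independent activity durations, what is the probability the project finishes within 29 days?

0.958

te_Site prep = (9 + 4·11 + 19)/6 = 72/6 = 12; σ²_Site prep = ((19−9)/6)² = 2.778
te_Demolition = (1 + 4·3 + 5)/6 = 18/6 = 3; σ²_Demolition = ((5−1)/6)² = 0.444
te_Excavation = (8 + 4·9 + 16)/6 = 60/6 = 10; σ²_Excavation = ((16−8)/6)² = 1.778
te_Foundation = (11 + 4·12 + 13)/6 = 72/6 = 12; σ²_Foundation = ((13−11)/6)² = 0.111
te_Framing = (3 + 4·5 + 13)/6 = 36/6 = 6; σ²_Framing = ((13−3)/6)² = 2.778
te_Roofing = (5 + 4·9 + 19)/6 = 60/6 = 10; σ²_Roofing = ((19−5)/6)² = 5.444
te_Electrical rough-in = (4 + 4·6 + 14)/6 = 42/6 = 7; σ²_Electrical rough-in = ((14−4)/6)² = 2.778
te_Plumbing rough-in = (1 + 4·2 + 3)/6 = 12/6 = 2; σ²_Plumbing rough-in = ((3−1)/6)² = 0.111

Forward pass:
ES_Site prep = 0; EF_Site prep = 12
ES_Demolition = 0; EF_Demolition = 3
ES_Excavation = 0; EF_Excavation = 10
ES_Foundation = 0; EF_Foundation = 12
ES_Framing = 12; EF_Framing = 12+6 = 18
ES_Roofing = 12; EF_Roofing = 12+10 = 22
ES_Electrical rough-in = max(EF_Demolition=3, EF_Excavation=10) = 10; EF_Electrical rough-in = 10+7 = 17
ES_Plumbing rough-in = max(EF_Foundation=12, EF_Framing=18, EF_Roofing=22, EF_Electrical rough-in=17) = 22; EF_Plumbing rough-in = 22+2 = 24
Expected project duration μ = 24 days. Critical path: Site prep → Roofing → Plumbing rough-in.

Variance along critical path = 2.778 + 5.444 + 0.111 = 8.333; σ = √8.333 = 2.887 days.
Z = (29 − 24) / 2.887 = 1.732
P(T ≤ 29) = Φ(1.732) ≈ 0.958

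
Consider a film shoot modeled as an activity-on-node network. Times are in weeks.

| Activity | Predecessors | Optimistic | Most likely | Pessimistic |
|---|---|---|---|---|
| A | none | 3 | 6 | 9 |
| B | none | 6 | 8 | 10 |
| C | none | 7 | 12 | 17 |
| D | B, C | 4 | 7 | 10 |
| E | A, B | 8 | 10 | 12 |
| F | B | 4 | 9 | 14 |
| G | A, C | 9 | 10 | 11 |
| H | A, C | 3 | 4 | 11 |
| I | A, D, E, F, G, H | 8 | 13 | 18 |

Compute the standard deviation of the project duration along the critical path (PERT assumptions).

2.38 weeks

te_A = (3 + 4·6 + 9)/6 = 36/6 = 6; σ²_A = ((9−3)/6)² = 1.000
te_B = (6 + 4·8 + 10)/6 = 48/6 = 8; σ²_B = ((10−6)/6)² = 0.444
te_C = (7 + 4·12 + 17)/6 = 72/6 = 12; σ²_C = ((17−7)/6)² = 2.778
te_D = (4 + 4·7 + 10)/6 = 42/6 = 7; σ²_D = ((10−4)/6)² = 1.000
te_E = (8 + 4·10 + 12)/6 = 60/6 = 10; σ²_E = ((12−8)/6)² = 0.444
te_F = (4 + 4·9 + 14)/6 = 54/6 = 9; σ²_F = ((14−4)/6)² = 2.778
te_G = (9 + 4·10 + 11)/6 = 60/6 = 10; σ²_G = ((11−9)/6)² = 0.111
te_H = (3 + 4·4 + 11)/6 = 30/6 = 5; σ²_H = ((11−3)/6)² = 1.778
te_I = (8 + 4·13 + 18)/6 = 78/6 = 13; σ²_I = ((18−8)/6)² = 2.778

Forward pass:
ES_A = 0; EF_A = 6
ES_B = 0; EF_B = 8
ES_C = 0; EF_C = 12
ES_D = max(EF_B=8, EF_C=12) = 12; EF_D = 12+7 = 19
ES_E = max(EF_A=6, EF_B=8) = 8; EF_E = 8+10 = 18
ES_F = 8; EF_F = 8+9 = 17
ES_G = max(EF_A=6, EF_C=12) = 12; EF_G = 12+10 = 22
ES_H = max(EF_A=6, EF_C=12) = 12; EF_H = 12+5 = 17
ES_I = max(EF_A=6, EF_D=19, EF_E=18, EF_F=17, EF_G=22, EF_H=17) = 22; EF_I = 22+13 = 35
Expected project duration μ = 35 weeks. Critical path: C → G → I.

Variance along critical path = 2.778 + 0.111 + 2.778 = 5.667
σ = √5.667 = 2.380 weeks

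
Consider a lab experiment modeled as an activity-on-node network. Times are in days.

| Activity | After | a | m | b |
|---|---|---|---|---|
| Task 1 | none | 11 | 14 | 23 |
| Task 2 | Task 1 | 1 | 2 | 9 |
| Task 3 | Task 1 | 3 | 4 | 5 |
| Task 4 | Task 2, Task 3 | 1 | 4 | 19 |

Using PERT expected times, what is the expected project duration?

25 days

te_Task 1 = (11 + 4·14 + 23)/6 = 90/6 = 15
te_Task 2 = (1 + 4·2 + 9)/6 = 18/6 = 3
te_Task 3 = (3 + 4·4 + 5)/6 = 24/6 = 4
te_Task 4 = (1 + 4·4 + 19)/6 = 36/6 = 6

Forward pass:
ES_Task 1 = 0; EF_Task 1 = 15
ES_Task 2 = 15; EF_Task 2 = 15+3 = 18
ES_Task 3 = 15; EF_Task 3 = 15+4 = 19
ES_Task 4 = max(EF_Task 2=18, EF_Task 3=19) = 19; EF_Task 4 = 19+6 = 25
Expected project duration μ = 25 days. Critical path: Task 1 → Task 3 → Task 4.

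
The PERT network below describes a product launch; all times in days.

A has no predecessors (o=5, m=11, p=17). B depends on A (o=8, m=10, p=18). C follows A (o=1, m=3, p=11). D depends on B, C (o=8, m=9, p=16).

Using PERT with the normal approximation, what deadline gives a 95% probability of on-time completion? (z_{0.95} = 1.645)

te_A = (5 + 4·11 + 17)/6 = 66/6 = 11; σ²_A = ((17−5)/6)² = 4.000
te_B = (8 + 4·10 + 18)/6 = 66/6 = 11; σ²_B = ((18−8)/6)² = 2.778
te_C = (1 + 4·3 + 11)/6 = 24/6 = 4; σ²_C = ((11−1)/6)² = 2.778
te_D = (8 + 4·9 + 16)/6 = 60/6 = 10; σ²_D = ((16−8)/6)² = 1.778

Forward pass:
ES_A = 0; EF_A = 11
ES_B = 11; EF_B = 11+11 = 22
ES_C = 11; EF_C = 11+4 = 15
ES_D = max(EF_B=22, EF_C=15) = 22; EF_D = 22+10 = 32
Expected project duration μ = 32 days. Critical path: A → B → D.

Variance along critical path = 4.000 + 2.778 + 1.778 = 8.556; σ = 2.925 days.
D = μ + z·σ = 32 + 1.645·2.925 = 36.8 days

36.8 days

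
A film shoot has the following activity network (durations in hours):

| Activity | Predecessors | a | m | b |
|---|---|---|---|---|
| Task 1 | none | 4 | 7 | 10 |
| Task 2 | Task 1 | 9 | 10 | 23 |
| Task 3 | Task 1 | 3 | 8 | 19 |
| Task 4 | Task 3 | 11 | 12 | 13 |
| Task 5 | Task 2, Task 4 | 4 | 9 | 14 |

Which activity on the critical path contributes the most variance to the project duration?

te_Task 1 = (4 + 4·7 + 10)/6 = 42/6 = 7; σ²_Task 1 = ((10−4)/6)² = 1.000
te_Task 2 = (9 + 4·10 + 23)/6 = 72/6 = 12; σ²_Task 2 = ((23−9)/6)² = 5.444
te_Task 3 = (3 + 4·8 + 19)/6 = 54/6 = 9; σ²_Task 3 = ((19−3)/6)² = 7.111
te_Task 4 = (11 + 4·12 + 13)/6 = 72/6 = 12; σ²_Task 4 = ((13−11)/6)² = 0.111
te_Task 5 = (4 + 4·9 + 14)/6 = 54/6 = 9; σ²_Task 5 = ((14−4)/6)² = 2.778

Forward pass:
ES_Task 1 = 0; EF_Task 1 = 7
ES_Task 2 = 7; EF_Task 2 = 7+12 = 19
ES_Task 3 = 7; EF_Task 3 = 7+9 = 16
ES_Task 4 = 16; EF_Task 4 = 16+12 = 28
ES_Task 5 = max(EF_Task 2=19, EF_Task 4=28) = 28; EF_Task 5 = 28+9 = 37
Expected project duration μ = 37 hours. Critical path: Task 1 → Task 3 → Task 4 → Task 5.

Variances on critical path: σ²_Task 1=1.000, σ²_Task 3=7.111, σ²_Task 4=0.111, σ²_Task 5=2.778.
Largest is σ²_Task 3 = 7.111.

Task 3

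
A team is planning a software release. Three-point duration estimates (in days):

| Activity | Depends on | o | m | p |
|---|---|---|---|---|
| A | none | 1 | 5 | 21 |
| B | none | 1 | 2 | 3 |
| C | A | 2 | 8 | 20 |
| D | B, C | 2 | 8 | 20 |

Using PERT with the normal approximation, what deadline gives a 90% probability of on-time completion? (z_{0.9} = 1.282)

te_A = (1 + 4·5 + 21)/6 = 42/6 = 7; σ²_A = ((21−1)/6)² = 11.111
te_B = (1 + 4·2 + 3)/6 = 12/6 = 2; σ²_B = ((3−1)/6)² = 0.111
te_C = (2 + 4·8 + 20)/6 = 54/6 = 9; σ²_C = ((20−2)/6)² = 9.000
te_D = (2 + 4·8 + 20)/6 = 54/6 = 9; σ²_D = ((20−2)/6)² = 9.000

Forward pass:
ES_A = 0; EF_A = 7
ES_B = 0; EF_B = 2
ES_C = 7; EF_C = 7+9 = 16
ES_D = max(EF_B=2, EF_C=16) = 16; EF_D = 16+9 = 25
Expected project duration μ = 25 days. Critical path: A → C → D.

Variance along critical path = 11.111 + 9.000 + 9.000 = 29.111; σ = 5.395 days.
D = μ + z·σ = 25 + 1.282·5.395 = 31.9 days

31.9 days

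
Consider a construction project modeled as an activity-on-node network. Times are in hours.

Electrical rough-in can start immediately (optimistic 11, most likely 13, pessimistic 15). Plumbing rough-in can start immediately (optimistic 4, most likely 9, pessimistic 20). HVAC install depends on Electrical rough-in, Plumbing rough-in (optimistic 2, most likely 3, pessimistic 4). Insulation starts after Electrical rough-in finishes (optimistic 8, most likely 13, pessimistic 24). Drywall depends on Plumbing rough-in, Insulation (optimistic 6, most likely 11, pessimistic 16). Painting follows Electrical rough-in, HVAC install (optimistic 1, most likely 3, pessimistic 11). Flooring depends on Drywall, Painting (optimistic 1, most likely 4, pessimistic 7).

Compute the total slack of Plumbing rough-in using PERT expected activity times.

17 hours

te_Electrical rough-in = (11 + 4·13 + 15)/6 = 78/6 = 13
te_Plumbing rough-in = (4 + 4·9 + 20)/6 = 60/6 = 10
te_HVAC install = (2 + 4·3 + 4)/6 = 18/6 = 3
te_Insulation = (8 + 4·13 + 24)/6 = 84/6 = 14
te_Drywall = (6 + 4·11 + 16)/6 = 66/6 = 11
te_Painting = (1 + 4·3 + 11)/6 = 24/6 = 4
te_Flooring = (1 + 4·4 + 7)/6 = 24/6 = 4

Forward pass:
ES_Electrical rough-in = 0; EF_Electrical rough-in = 13
ES_Plumbing rough-in = 0; EF_Plumbing rough-in = 10
ES_HVAC install = max(EF_Electrical rough-in=13, EF_Plumbing rough-in=10) = 13; EF_HVAC install = 13+3 = 16
ES_Insulation = 13; EF_Insulation = 13+14 = 27
ES_Drywall = max(EF_Plumbing rough-in=10, EF_Insulation=27) = 27; EF_Drywall = 27+11 = 38
ES_Painting = max(EF_Electrical rough-in=13, EF_HVAC install=16) = 16; EF_Painting = 16+4 = 20
ES_Flooring = max(EF_Drywall=38, EF_Painting=20) = 38; EF_Flooring = 38+4 = 42
Expected project duration μ = 42 hours. Critical path: Electrical rough-in → Insulation → Drywall → Flooring.

Backward pass:
LF_Flooring = 42; LS_Flooring = 42−4 = 38
LF_Painting = LS_Flooring = 38; LS_Painting = 38−4 = 34
LF_Drywall = LS_Flooring = 38; LS_Drywall = 38−11 = 27
LF_Insulation = LS_Drywall = 27; LS_Insulation = 27−14 = 13
LF_HVAC install = LS_Painting = 34; LS_HVAC install = 34−3 = 31
LF_Plumbing rough-in = min(LS_HVAC install=31, LS_Drywall=27) = 27; LS_Plumbing rough-in = 27−10 = 17
LF_Electrical rough-in = min(LS_HVAC install=31, LS_Insulation=13, LS_Painting=34) = 13; LS_Electrical rough-in = 13−13 = 0
Slack_Plumbing rough-in = LS_Plumbing rough-in − ES_Plumbing rough-in = 17 − 0 = 17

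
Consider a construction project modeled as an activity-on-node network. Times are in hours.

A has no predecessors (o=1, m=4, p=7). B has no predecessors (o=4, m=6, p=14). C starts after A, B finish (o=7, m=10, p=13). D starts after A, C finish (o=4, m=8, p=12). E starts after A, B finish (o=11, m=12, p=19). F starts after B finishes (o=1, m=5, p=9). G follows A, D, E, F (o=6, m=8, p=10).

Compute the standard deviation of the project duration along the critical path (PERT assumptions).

te_A = (1 + 4·4 + 7)/6 = 24/6 = 4; σ²_A = ((7−1)/6)² = 1.000
te_B = (4 + 4·6 + 14)/6 = 42/6 = 7; σ²_B = ((14−4)/6)² = 2.778
te_C = (7 + 4·10 + 13)/6 = 60/6 = 10; σ²_C = ((13−7)/6)² = 1.000
te_D = (4 + 4·8 + 12)/6 = 48/6 = 8; σ²_D = ((12−4)/6)² = 1.778
te_E = (11 + 4·12 + 19)/6 = 78/6 = 13; σ²_E = ((19−11)/6)² = 1.778
te_F = (1 + 4·5 + 9)/6 = 30/6 = 5; σ²_F = ((9−1)/6)² = 1.778
te_G = (6 + 4·8 + 10)/6 = 48/6 = 8; σ²_G = ((10−6)/6)² = 0.444

Forward pass:
ES_A = 0; EF_A = 4
ES_B = 0; EF_B = 7
ES_C = max(EF_A=4, EF_B=7) = 7; EF_C = 7+10 = 17
ES_D = max(EF_A=4, EF_C=17) = 17; EF_D = 17+8 = 25
ES_E = max(EF_A=4, EF_B=7) = 7; EF_E = 7+13 = 20
ES_F = 7; EF_F = 7+5 = 12
ES_G = max(EF_A=4, EF_D=25, EF_E=20, EF_F=12) = 25; EF_G = 25+8 = 33
Expected project duration μ = 33 hours. Critical path: B → C → D → G.

Variance along critical path = 2.778 + 1.000 + 1.778 + 0.444 = 6.000
σ = √6.000 = 2.449 hours

2.45 hours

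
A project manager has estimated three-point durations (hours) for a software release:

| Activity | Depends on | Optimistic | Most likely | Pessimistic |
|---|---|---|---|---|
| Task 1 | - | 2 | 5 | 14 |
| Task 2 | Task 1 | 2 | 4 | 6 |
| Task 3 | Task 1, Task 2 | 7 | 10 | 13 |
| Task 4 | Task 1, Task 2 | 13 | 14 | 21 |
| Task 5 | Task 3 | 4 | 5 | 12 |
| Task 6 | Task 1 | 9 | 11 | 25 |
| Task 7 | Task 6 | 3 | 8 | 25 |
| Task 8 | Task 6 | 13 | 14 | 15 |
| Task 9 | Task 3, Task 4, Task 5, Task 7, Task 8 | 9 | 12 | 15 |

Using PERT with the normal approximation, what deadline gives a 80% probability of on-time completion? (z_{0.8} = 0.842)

te_Task 1 = (2 + 4·5 + 14)/6 = 36/6 = 6; σ²_Task 1 = ((14−2)/6)² = 4.000
te_Task 2 = (2 + 4·4 + 6)/6 = 24/6 = 4; σ²_Task 2 = ((6−2)/6)² = 0.444
te_Task 3 = (7 + 4·10 + 13)/6 = 60/6 = 10; σ²_Task 3 = ((13−7)/6)² = 1.000
te_Task 4 = (13 + 4·14 + 21)/6 = 90/6 = 15; σ²_Task 4 = ((21−13)/6)² = 1.778
te_Task 5 = (4 + 4·5 + 12)/6 = 36/6 = 6; σ²_Task 5 = ((12−4)/6)² = 1.778
te_Task 6 = (9 + 4·11 + 25)/6 = 78/6 = 13; σ²_Task 6 = ((25−9)/6)² = 7.111
te_Task 7 = (3 + 4·8 + 25)/6 = 60/6 = 10; σ²_Task 7 = ((25−3)/6)² = 13.444
te_Task 8 = (13 + 4·14 + 15)/6 = 84/6 = 14; σ²_Task 8 = ((15−13)/6)² = 0.111
te_Task 9 = (9 + 4·12 + 15)/6 = 72/6 = 12; σ²_Task 9 = ((15−9)/6)² = 1.000

Forward pass:
ES_Task 1 = 0; EF_Task 1 = 6
ES_Task 2 = 6; EF_Task 2 = 6+4 = 10
ES_Task 3 = max(EF_Task 1=6, EF_Task 2=10) = 10; EF_Task 3 = 10+10 = 20
ES_Task 4 = max(EF_Task 1=6, EF_Task 2=10) = 10; EF_Task 4 = 10+15 = 25
ES_Task 5 = 20; EF_Task 5 = 20+6 = 26
ES_Task 6 = 6; EF_Task 6 = 6+13 = 19
ES_Task 7 = 19; EF_Task 7 = 19+10 = 29
ES_Task 8 = 19; EF_Task 8 = 19+14 = 33
ES_Task 9 = max(EF_Task 3=20, EF_Task 4=25, EF_Task 5=26, EF_Task 7=29, EF_Task 8=33) = 33; EF_Task 9 = 33+12 = 45
Expected project duration μ = 45 hours. Critical path: Task 1 → Task 6 → Task 8 → Task 9.

Variance along critical path = 4.000 + 7.111 + 0.111 + 1.000 = 12.222; σ = 3.496 hours.
D = μ + z·σ = 45 + 0.842·3.496 = 47.9 hours

47.9 hours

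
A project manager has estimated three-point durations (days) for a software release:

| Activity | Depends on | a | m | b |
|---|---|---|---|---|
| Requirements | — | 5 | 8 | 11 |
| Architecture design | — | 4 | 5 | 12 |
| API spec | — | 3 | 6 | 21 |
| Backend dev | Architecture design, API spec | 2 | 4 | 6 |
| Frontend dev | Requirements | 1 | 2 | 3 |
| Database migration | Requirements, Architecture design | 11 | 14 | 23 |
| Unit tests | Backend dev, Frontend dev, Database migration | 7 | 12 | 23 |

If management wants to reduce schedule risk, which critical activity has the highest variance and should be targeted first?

te_Requirements = (5 + 4·8 + 11)/6 = 48/6 = 8; σ²_Requirements = ((11−5)/6)² = 1.000
te_Architecture design = (4 + 4·5 + 12)/6 = 36/6 = 6; σ²_Architecture design = ((12−4)/6)² = 1.778
te_API spec = (3 + 4·6 + 21)/6 = 48/6 = 8; σ²_API spec = ((21−3)/6)² = 9.000
te_Backend dev = (2 + 4·4 + 6)/6 = 24/6 = 4; σ²_Backend dev = ((6−2)/6)² = 0.444
te_Frontend dev = (1 + 4·2 + 3)/6 = 12/6 = 2; σ²_Frontend dev = ((3−1)/6)² = 0.111
te_Database migration = (11 + 4·14 + 23)/6 = 90/6 = 15; σ²_Database migration = ((23−11)/6)² = 4.000
te_Unit tests = (7 + 4·12 + 23)/6 = 78/6 = 13; σ²_Unit tests = ((23−7)/6)² = 7.111

Forward pass:
ES_Requirements = 0; EF_Requirements = 8
ES_Architecture design = 0; EF_Architecture design = 6
ES_API spec = 0; EF_API spec = 8
ES_Backend dev = max(EF_Architecture design=6, EF_API spec=8) = 8; EF_Backend dev = 8+4 = 12
ES_Frontend dev = 8; EF_Frontend dev = 8+2 = 10
ES_Database migration = max(EF_Requirements=8, EF_Architecture design=6) = 8; EF_Database migration = 8+15 = 23
ES_Unit tests = max(EF_Backend dev=12, EF_Frontend dev=10, EF_Database migration=23) = 23; EF_Unit tests = 23+13 = 36
Expected project duration μ = 36 days. Critical path: Requirements → Database migration → Unit tests.

Variances on critical path: σ²_Requirements=1.000, σ²_Database migration=4.000, σ²_Unit tests=7.111.
Largest is σ²_Unit tests = 7.111.

Unit tests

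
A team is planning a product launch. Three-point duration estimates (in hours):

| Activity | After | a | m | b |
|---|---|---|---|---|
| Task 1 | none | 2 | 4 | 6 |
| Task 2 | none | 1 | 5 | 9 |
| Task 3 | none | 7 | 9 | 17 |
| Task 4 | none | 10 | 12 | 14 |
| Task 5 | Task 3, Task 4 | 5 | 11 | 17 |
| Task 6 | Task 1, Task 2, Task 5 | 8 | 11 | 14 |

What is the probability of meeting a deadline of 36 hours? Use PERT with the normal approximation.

0.804

te_Task 1 = (2 + 4·4 + 6)/6 = 24/6 = 4; σ²_Task 1 = ((6−2)/6)² = 0.444
te_Task 2 = (1 + 4·5 + 9)/6 = 30/6 = 5; σ²_Task 2 = ((9−1)/6)² = 1.778
te_Task 3 = (7 + 4·9 + 17)/6 = 60/6 = 10; σ²_Task 3 = ((17−7)/6)² = 2.778
te_Task 4 = (10 + 4·12 + 14)/6 = 72/6 = 12; σ²_Task 4 = ((14−10)/6)² = 0.444
te_Task 5 = (5 + 4·11 + 17)/6 = 66/6 = 11; σ²_Task 5 = ((17−5)/6)² = 4.000
te_Task 6 = (8 + 4·11 + 14)/6 = 66/6 = 11; σ²_Task 6 = ((14−8)/6)² = 1.000

Forward pass:
ES_Task 1 = 0; EF_Task 1 = 4
ES_Task 2 = 0; EF_Task 2 = 5
ES_Task 3 = 0; EF_Task 3 = 10
ES_Task 4 = 0; EF_Task 4 = 12
ES_Task 5 = max(EF_Task 3=10, EF_Task 4=12) = 12; EF_Task 5 = 12+11 = 23
ES_Task 6 = max(EF_Task 1=4, EF_Task 2=5, EF_Task 5=23) = 23; EF_Task 6 = 23+11 = 34
Expected project duration μ = 34 hours. Critical path: Task 4 → Task 5 → Task 6.

Variance along critical path = 0.444 + 4.000 + 1.000 = 5.444; σ = √5.444 = 2.333 hours.
Z = (36 − 34) / 2.333 = 0.857
P(T ≤ 36) = Φ(0.857) ≈ 0.804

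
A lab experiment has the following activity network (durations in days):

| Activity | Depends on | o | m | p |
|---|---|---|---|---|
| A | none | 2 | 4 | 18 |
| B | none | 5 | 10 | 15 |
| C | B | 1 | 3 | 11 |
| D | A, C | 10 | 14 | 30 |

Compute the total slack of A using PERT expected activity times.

te_A = (2 + 4·4 + 18)/6 = 36/6 = 6
te_B = (5 + 4·10 + 15)/6 = 60/6 = 10
te_C = (1 + 4·3 + 11)/6 = 24/6 = 4
te_D = (10 + 4·14 + 30)/6 = 96/6 = 16

Forward pass:
ES_A = 0; EF_A = 6
ES_B = 0; EF_B = 10
ES_C = 10; EF_C = 10+4 = 14
ES_D = max(EF_A=6, EF_C=14) = 14; EF_D = 14+16 = 30
Expected project duration μ = 30 days. Critical path: B → C → D.

Backward pass:
LF_D = 30; LS_D = 30−16 = 14
LF_C = LS_D = 14; LS_C = 14−4 = 10
LF_B = LS_C = 10; LS_B = 10−10 = 0
LF_A = LS_D = 14; LS_A = 14−6 = 8
Slack_A = LS_A − ES_A = 8 − 0 = 8

8 days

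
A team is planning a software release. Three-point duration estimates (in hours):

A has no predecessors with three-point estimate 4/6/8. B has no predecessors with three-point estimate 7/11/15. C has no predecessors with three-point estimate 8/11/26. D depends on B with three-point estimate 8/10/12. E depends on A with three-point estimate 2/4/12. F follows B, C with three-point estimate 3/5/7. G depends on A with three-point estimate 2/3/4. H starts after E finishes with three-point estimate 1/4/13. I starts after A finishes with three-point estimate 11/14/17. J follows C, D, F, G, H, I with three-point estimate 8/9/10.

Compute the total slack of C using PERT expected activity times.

te_A = (4 + 4·6 + 8)/6 = 36/6 = 6
te_B = (7 + 4·11 + 15)/6 = 66/6 = 11
te_C = (8 + 4·11 + 26)/6 = 78/6 = 13
te_D = (8 + 4·10 + 12)/6 = 60/6 = 10
te_E = (2 + 4·4 + 12)/6 = 30/6 = 5
te_F = (3 + 4·5 + 7)/6 = 30/6 = 5
te_G = (2 + 4·3 + 4)/6 = 18/6 = 3
te_H = (1 + 4·4 + 13)/6 = 30/6 = 5
te_I = (11 + 4·14 + 17)/6 = 84/6 = 14
te_J = (8 + 4·9 + 10)/6 = 54/6 = 9

Forward pass:
ES_A = 0; EF_A = 6
ES_B = 0; EF_B = 11
ES_C = 0; EF_C = 13
ES_D = 11; EF_D = 11+10 = 21
ES_E = 6; EF_E = 6+5 = 11
ES_F = max(EF_B=11, EF_C=13) = 13; EF_F = 13+5 = 18
ES_G = 6; EF_G = 6+3 = 9
ES_H = 11; EF_H = 11+5 = 16
ES_I = 6; EF_I = 6+14 = 20
ES_J = max(EF_C=13, EF_D=21, EF_F=18, EF_G=9, EF_H=16, EF_I=20) = 21; EF_J = 21+9 = 30
Expected project duration μ = 30 hours. Critical path: B → D → J.

Backward pass:
LF_J = 30; LS_J = 30−9 = 21
LF_I = LS_J = 21; LS_I = 21−14 = 7
LF_H = LS_J = 21; LS_H = 21−5 = 16
LF_G = LS_J = 21; LS_G = 21−3 = 18
LF_F = LS_J = 21; LS_F = 21−5 = 16
LF_E = LS_H = 16; LS_E = 16−5 = 11
LF_D = LS_J = 21; LS_D = 21−10 = 11
LF_C = min(LS_F=16, LS_J=21) = 16; LS_C = 16−13 = 3
LF_B = min(LS_D=11, LS_F=16) = 11; LS_B = 11−11 = 0
LF_A = min(LS_E=11, LS_G=18, LS_I=7) = 7; LS_A = 7−6 = 1
Slack_C = LS_C − ES_C = 3 − 0 = 3

3 hours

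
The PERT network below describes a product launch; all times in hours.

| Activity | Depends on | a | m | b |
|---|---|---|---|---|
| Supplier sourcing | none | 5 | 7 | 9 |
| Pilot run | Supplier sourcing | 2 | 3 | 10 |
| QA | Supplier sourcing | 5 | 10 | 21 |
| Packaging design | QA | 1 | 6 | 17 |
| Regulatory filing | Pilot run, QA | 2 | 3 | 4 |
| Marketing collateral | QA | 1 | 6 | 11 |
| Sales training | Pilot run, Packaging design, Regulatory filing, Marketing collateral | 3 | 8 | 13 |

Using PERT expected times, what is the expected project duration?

te_Supplier sourcing = (5 + 4·7 + 9)/6 = 42/6 = 7
te_Pilot run = (2 + 4·3 + 10)/6 = 24/6 = 4
te_QA = (5 + 4·10 + 21)/6 = 66/6 = 11
te_Packaging design = (1 + 4·6 + 17)/6 = 42/6 = 7
te_Regulatory filing = (2 + 4·3 + 4)/6 = 18/6 = 3
te_Marketing collateral = (1 + 4·6 + 11)/6 = 36/6 = 6
te_Sales training = (3 + 4·8 + 13)/6 = 48/6 = 8

Forward pass:
ES_Supplier sourcing = 0; EF_Supplier sourcing = 7
ES_Pilot run = 7; EF_Pilot run = 7+4 = 11
ES_QA = 7; EF_QA = 7+11 = 18
ES_Packaging design = 18; EF_Packaging design = 18+7 = 25
ES_Regulatory filing = max(EF_Pilot run=11, EF_QA=18) = 18; EF_Regulatory filing = 18+3 = 21
ES_Marketing collateral = 18; EF_Marketing collateral = 18+6 = 24
ES_Sales training = max(EF_Pilot run=11, EF_Packaging design=25, EF_Regulatory filing=21, EF_Marketing collateral=24) = 25; EF_Sales training = 25+8 = 33
Expected project duration μ = 33 hours. Critical path: Supplier sourcing → QA → Packaging design → Sales training.

33 hours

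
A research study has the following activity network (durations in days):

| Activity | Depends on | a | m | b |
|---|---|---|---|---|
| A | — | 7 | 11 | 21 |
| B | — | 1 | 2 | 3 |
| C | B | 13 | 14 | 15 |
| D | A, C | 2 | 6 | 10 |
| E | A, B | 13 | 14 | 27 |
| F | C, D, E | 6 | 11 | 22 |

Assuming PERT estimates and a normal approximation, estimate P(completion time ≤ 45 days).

te_A = (7 + 4·11 + 21)/6 = 72/6 = 12; σ²_A = ((21−7)/6)² = 5.444
te_B = (1 + 4·2 + 3)/6 = 12/6 = 2; σ²_B = ((3−1)/6)² = 0.111
te_C = (13 + 4·14 + 15)/6 = 84/6 = 14; σ²_C = ((15−13)/6)² = 0.111
te_D = (2 + 4·6 + 10)/6 = 36/6 = 6; σ²_D = ((10−2)/6)² = 1.778
te_E = (13 + 4·14 + 27)/6 = 96/6 = 16; σ²_E = ((27−13)/6)² = 5.444
te_F = (6 + 4·11 + 22)/6 = 72/6 = 12; σ²_F = ((22−6)/6)² = 7.111

Forward pass:
ES_A = 0; EF_A = 12
ES_B = 0; EF_B = 2
ES_C = 2; EF_C = 2+14 = 16
ES_D = max(EF_A=12, EF_C=16) = 16; EF_D = 16+6 = 22
ES_E = max(EF_A=12, EF_B=2) = 12; EF_E = 12+16 = 28
ES_F = max(EF_C=16, EF_D=22, EF_E=28) = 28; EF_F = 28+12 = 40
Expected project duration μ = 40 days. Critical path: A → E → F.

Variance along critical path = 5.444 + 5.444 + 7.111 = 18.000; σ = √18.000 = 4.243 days.
Z = (45 − 40) / 4.243 = 1.179
P(T ≤ 45) = Φ(1.179) ≈ 0.881

0.881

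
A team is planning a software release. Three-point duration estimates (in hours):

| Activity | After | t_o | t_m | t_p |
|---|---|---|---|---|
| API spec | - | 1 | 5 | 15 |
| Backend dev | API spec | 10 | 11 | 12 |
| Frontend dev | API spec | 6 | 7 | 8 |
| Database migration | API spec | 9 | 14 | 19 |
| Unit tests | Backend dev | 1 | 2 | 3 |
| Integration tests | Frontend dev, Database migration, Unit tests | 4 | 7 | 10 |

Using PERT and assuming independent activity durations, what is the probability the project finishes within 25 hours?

te_API spec = (1 + 4·5 + 15)/6 = 36/6 = 6; σ²_API spec = ((15−1)/6)² = 5.444
te_Backend dev = (10 + 4·11 + 12)/6 = 66/6 = 11; σ²_Backend dev = ((12−10)/6)² = 0.111
te_Frontend dev = (6 + 4·7 + 8)/6 = 42/6 = 7; σ²_Frontend dev = ((8−6)/6)² = 0.111
te_Database migration = (9 + 4·14 + 19)/6 = 84/6 = 14; σ²_Database migration = ((19−9)/6)² = 2.778
te_Unit tests = (1 + 4·2 + 3)/6 = 12/6 = 2; σ²_Unit tests = ((3−1)/6)² = 0.111
te_Integration tests = (4 + 4·7 + 10)/6 = 42/6 = 7; σ²_Integration tests = ((10−4)/6)² = 1.000

Forward pass:
ES_API spec = 0; EF_API spec = 6
ES_Backend dev = 6; EF_Backend dev = 6+11 = 17
ES_Frontend dev = 6; EF_Frontend dev = 6+7 = 13
ES_Database migration = 6; EF_Database migration = 6+14 = 20
ES_Unit tests = 17; EF_Unit tests = 17+2 = 19
ES_Integration tests = max(EF_Frontend dev=13, EF_Database migration=20, EF_Unit tests=19) = 20; EF_Integration tests = 20+7 = 27
Expected project duration μ = 27 hours. Critical path: API spec → Database migration → Integration tests.

Variance along critical path = 5.444 + 2.778 + 1.000 = 9.222; σ = √9.222 = 3.037 hours.
Z = (25 − 27) / 3.037 = -0.659
P(T ≤ 25) = Φ(-0.659) ≈ 0.255

0.255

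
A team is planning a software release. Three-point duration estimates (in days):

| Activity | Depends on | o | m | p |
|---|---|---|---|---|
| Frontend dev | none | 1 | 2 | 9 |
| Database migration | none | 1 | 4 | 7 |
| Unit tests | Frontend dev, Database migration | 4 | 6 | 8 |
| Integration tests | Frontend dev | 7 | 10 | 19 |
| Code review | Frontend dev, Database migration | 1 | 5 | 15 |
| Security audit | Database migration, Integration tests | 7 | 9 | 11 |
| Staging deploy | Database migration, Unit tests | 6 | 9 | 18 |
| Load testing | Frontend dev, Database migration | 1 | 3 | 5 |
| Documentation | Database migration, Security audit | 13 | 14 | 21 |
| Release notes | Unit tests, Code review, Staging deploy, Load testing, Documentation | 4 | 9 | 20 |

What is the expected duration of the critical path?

48 days

te_Frontend dev = (1 + 4·2 + 9)/6 = 18/6 = 3
te_Database migration = (1 + 4·4 + 7)/6 = 24/6 = 4
te_Unit tests = (4 + 4·6 + 8)/6 = 36/6 = 6
te_Integration tests = (7 + 4·10 + 19)/6 = 66/6 = 11
te_Code review = (1 + 4·5 + 15)/6 = 36/6 = 6
te_Security audit = (7 + 4·9 + 11)/6 = 54/6 = 9
te_Staging deploy = (6 + 4·9 + 18)/6 = 60/6 = 10
te_Load testing = (1 + 4·3 + 5)/6 = 18/6 = 3
te_Documentation = (13 + 4·14 + 21)/6 = 90/6 = 15
te_Release notes = (4 + 4·9 + 20)/6 = 60/6 = 10

Forward pass:
ES_Frontend dev = 0; EF_Frontend dev = 3
ES_Database migration = 0; EF_Database migration = 4
ES_Unit tests = max(EF_Frontend dev=3, EF_Database migration=4) = 4; EF_Unit tests = 4+6 = 10
ES_Integration tests = 3; EF_Integration tests = 3+11 = 14
ES_Code review = max(EF_Frontend dev=3, EF_Database migration=4) = 4; EF_Code review = 4+6 = 10
ES_Security audit = max(EF_Database migration=4, EF_Integration tests=14) = 14; EF_Security audit = 14+9 = 23
ES_Staging deploy = max(EF_Database migration=4, EF_Unit tests=10) = 10; EF_Staging deploy = 10+10 = 20
ES_Load testing = max(EF_Frontend dev=3, EF_Database migration=4) = 4; EF_Load testing = 4+3 = 7
ES_Documentation = max(EF_Database migration=4, EF_Security audit=23) = 23; EF_Documentation = 23+15 = 38
ES_Release notes = max(EF_Unit tests=10, EF_Code review=10, EF_Staging deploy=20, EF_Load testing=7, EF_Documentation=38) = 38; EF_Release notes = 38+10 = 48
Expected project duration μ = 48 days. Critical path: Frontend dev → Integration tests → Security audit → Documentation → Release notes.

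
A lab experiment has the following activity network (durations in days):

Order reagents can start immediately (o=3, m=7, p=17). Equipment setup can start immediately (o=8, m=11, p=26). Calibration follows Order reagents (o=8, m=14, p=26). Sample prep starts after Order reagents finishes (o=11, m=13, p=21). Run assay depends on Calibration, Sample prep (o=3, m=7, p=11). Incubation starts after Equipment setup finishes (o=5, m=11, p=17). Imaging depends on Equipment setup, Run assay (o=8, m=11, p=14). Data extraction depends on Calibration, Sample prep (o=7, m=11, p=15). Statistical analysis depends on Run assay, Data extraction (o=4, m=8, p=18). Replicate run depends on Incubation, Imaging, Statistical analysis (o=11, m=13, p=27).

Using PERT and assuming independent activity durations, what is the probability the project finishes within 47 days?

te_Order reagents = (3 + 4·7 + 17)/6 = 48/6 = 8; σ²_Order reagents = ((17−3)/6)² = 5.444
te_Equipment setup = (8 + 4·11 + 26)/6 = 78/6 = 13; σ²_Equipment setup = ((26−8)/6)² = 9.000
te_Calibration = (8 + 4·14 + 26)/6 = 90/6 = 15; σ²_Calibration = ((26−8)/6)² = 9.000
te_Sample prep = (11 + 4·13 + 21)/6 = 84/6 = 14; σ²_Sample prep = ((21−11)/6)² = 2.778
te_Run assay = (3 + 4·7 + 11)/6 = 42/6 = 7; σ²_Run assay = ((11−3)/6)² = 1.778
te_Incubation = (5 + 4·11 + 17)/6 = 66/6 = 11; σ²_Incubation = ((17−5)/6)² = 4.000
te_Imaging = (8 + 4·11 + 14)/6 = 66/6 = 11; σ²_Imaging = ((14−8)/6)² = 1.000
te_Data extraction = (7 + 4·11 + 15)/6 = 66/6 = 11; σ²_Data extraction = ((15−7)/6)² = 1.778
te_Statistical analysis = (4 + 4·8 + 18)/6 = 54/6 = 9; σ²_Statistical analysis = ((18−4)/6)² = 5.444
te_Replicate run = (11 + 4·13 + 27)/6 = 90/6 = 15; σ²_Replicate run = ((27−11)/6)² = 7.111

Forward pass:
ES_Order reagents = 0; EF_Order reagents = 8
ES_Equipment setup = 0; EF_Equipment setup = 13
ES_Calibration = 8; EF_Calibration = 8+15 = 23
ES_Sample prep = 8; EF_Sample prep = 8+14 = 22
ES_Run assay = max(EF_Calibration=23, EF_Sample prep=22) = 23; EF_Run assay = 23+7 = 30
ES_Incubation = 13; EF_Incubation = 13+11 = 24
ES_Imaging = max(EF_Equipment setup=13, EF_Run assay=30) = 30; EF_Imaging = 30+11 = 41
ES_Data extraction = max(EF_Calibration=23, EF_Sample prep=22) = 23; EF_Data extraction = 23+11 = 34
ES_Statistical analysis = max(EF_Run assay=30, EF_Data extraction=34) = 34; EF_Statistical analysis = 34+9 = 43
ES_Replicate run = max(EF_Incubation=24, EF_Imaging=41, EF_Statistical analysis=43) = 43; EF_Replicate run = 43+15 = 58
Expected project duration μ = 58 days. Critical path: Order reagents → Calibration → Data extraction → Statistical analysis → Replicate run.

Variance along critical path = 5.444 + 9.000 + 1.778 + 5.444 + 7.111 = 28.778; σ = √28.778 = 5.364 days.
Z = (47 − 58) / 5.364 = -2.051
P(T ≤ 47) = Φ(-2.051) ≈ 0.020

0.020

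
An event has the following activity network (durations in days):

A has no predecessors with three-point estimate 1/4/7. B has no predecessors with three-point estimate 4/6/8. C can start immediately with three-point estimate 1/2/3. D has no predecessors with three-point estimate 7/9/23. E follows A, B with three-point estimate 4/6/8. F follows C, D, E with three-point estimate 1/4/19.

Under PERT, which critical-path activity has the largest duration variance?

te_A = (1 + 4·4 + 7)/6 = 24/6 = 4; σ²_A = ((7−1)/6)² = 1.000
te_B = (4 + 4·6 + 8)/6 = 36/6 = 6; σ²_B = ((8−4)/6)² = 0.444
te_C = (1 + 4·2 + 3)/6 = 12/6 = 2; σ²_C = ((3−1)/6)² = 0.111
te_D = (7 + 4·9 + 23)/6 = 66/6 = 11; σ²_D = ((23−7)/6)² = 7.111
te_E = (4 + 4·6 + 8)/6 = 36/6 = 6; σ²_E = ((8−4)/6)² = 0.444
te_F = (1 + 4·4 + 19)/6 = 36/6 = 6; σ²_F = ((19−1)/6)² = 9.000

Forward pass:
ES_A = 0; EF_A = 4
ES_B = 0; EF_B = 6
ES_C = 0; EF_C = 2
ES_D = 0; EF_D = 11
ES_E = max(EF_A=4, EF_B=6) = 6; EF_E = 6+6 = 12
ES_F = max(EF_C=2, EF_D=11, EF_E=12) = 12; EF_F = 12+6 = 18
Expected project duration μ = 18 days. Critical path: B → E → F.

Variances on critical path: σ²_B=0.444, σ²_E=0.444, σ²_F=9.000.
Largest is σ²_F = 9.000.

F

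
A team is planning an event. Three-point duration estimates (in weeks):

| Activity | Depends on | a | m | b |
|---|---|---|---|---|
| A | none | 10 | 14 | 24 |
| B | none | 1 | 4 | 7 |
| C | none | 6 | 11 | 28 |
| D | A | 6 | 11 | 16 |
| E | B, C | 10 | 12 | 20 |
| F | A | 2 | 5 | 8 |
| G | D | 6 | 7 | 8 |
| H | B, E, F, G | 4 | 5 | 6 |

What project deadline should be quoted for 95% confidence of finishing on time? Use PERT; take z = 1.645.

te_A = (10 + 4·14 + 24)/6 = 90/6 = 15; σ²_A = ((24−10)/6)² = 5.444
te_B = (1 + 4·4 + 7)/6 = 24/6 = 4; σ²_B = ((7−1)/6)² = 1.000
te_C = (6 + 4·11 + 28)/6 = 78/6 = 13; σ²_C = ((28−6)/6)² = 13.444
te_D = (6 + 4·11 + 16)/6 = 66/6 = 11; σ²_D = ((16−6)/6)² = 2.778
te_E = (10 + 4·12 + 20)/6 = 78/6 = 13; σ²_E = ((20−10)/6)² = 2.778
te_F = (2 + 4·5 + 8)/6 = 30/6 = 5; σ²_F = ((8−2)/6)² = 1.000
te_G = (6 + 4·7 + 8)/6 = 42/6 = 7; σ²_G = ((8−6)/6)² = 0.111
te_H = (4 + 4·5 + 6)/6 = 30/6 = 5; σ²_H = ((6−4)/6)² = 0.111

Forward pass:
ES_A = 0; EF_A = 15
ES_B = 0; EF_B = 4
ES_C = 0; EF_C = 13
ES_D = 15; EF_D = 15+11 = 26
ES_E = max(EF_B=4, EF_C=13) = 13; EF_E = 13+13 = 26
ES_F = 15; EF_F = 15+5 = 20
ES_G = 26; EF_G = 26+7 = 33
ES_H = max(EF_B=4, EF_E=26, EF_F=20, EF_G=33) = 33; EF_H = 33+5 = 38
Expected project duration μ = 38 weeks. Critical path: A → D → G → H.

Variance along critical path = 5.444 + 2.778 + 0.111 + 0.111 = 8.444; σ = 2.906 weeks.
D = μ + z·σ = 38 + 1.645·2.906 = 42.8 weeks

42.8 weeks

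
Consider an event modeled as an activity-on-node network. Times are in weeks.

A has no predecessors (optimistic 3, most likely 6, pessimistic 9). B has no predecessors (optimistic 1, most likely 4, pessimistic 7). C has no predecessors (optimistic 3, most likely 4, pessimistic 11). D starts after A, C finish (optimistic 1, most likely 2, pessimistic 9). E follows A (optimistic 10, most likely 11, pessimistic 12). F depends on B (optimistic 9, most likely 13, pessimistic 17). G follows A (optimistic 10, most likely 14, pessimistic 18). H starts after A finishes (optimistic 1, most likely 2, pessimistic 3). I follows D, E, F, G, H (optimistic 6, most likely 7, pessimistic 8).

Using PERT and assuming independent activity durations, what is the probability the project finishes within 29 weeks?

0.880

te_A = (3 + 4·6 + 9)/6 = 36/6 = 6; σ²_A = ((9−3)/6)² = 1.000
te_B = (1 + 4·4 + 7)/6 = 24/6 = 4; σ²_B = ((7−1)/6)² = 1.000
te_C = (3 + 4·4 + 11)/6 = 30/6 = 5; σ²_C = ((11−3)/6)² = 1.778
te_D = (1 + 4·2 + 9)/6 = 18/6 = 3; σ²_D = ((9−1)/6)² = 1.778
te_E = (10 + 4·11 + 12)/6 = 66/6 = 11; σ²_E = ((12−10)/6)² = 0.111
te_F = (9 + 4·13 + 17)/6 = 78/6 = 13; σ²_F = ((17−9)/6)² = 1.778
te_G = (10 + 4·14 + 18)/6 = 84/6 = 14; σ²_G = ((18−10)/6)² = 1.778
te_H = (1 + 4·2 + 3)/6 = 12/6 = 2; σ²_H = ((3−1)/6)² = 0.111
te_I = (6 + 4·7 + 8)/6 = 42/6 = 7; σ²_I = ((8−6)/6)² = 0.111

Forward pass:
ES_A = 0; EF_A = 6
ES_B = 0; EF_B = 4
ES_C = 0; EF_C = 5
ES_D = max(EF_A=6, EF_C=5) = 6; EF_D = 6+3 = 9
ES_E = 6; EF_E = 6+11 = 17
ES_F = 4; EF_F = 4+13 = 17
ES_G = 6; EF_G = 6+14 = 20
ES_H = 6; EF_H = 6+2 = 8
ES_I = max(EF_D=9, EF_E=17, EF_F=17, EF_G=20, EF_H=8) = 20; EF_I = 20+7 = 27
Expected project duration μ = 27 weeks. Critical path: A → G → I.

Variance along critical path = 1.000 + 1.778 + 0.111 = 2.889; σ = √2.889 = 1.700 weeks.
Z = (29 − 27) / 1.700 = 1.177
P(T ≤ 29) = Φ(1.177) ≈ 0.880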